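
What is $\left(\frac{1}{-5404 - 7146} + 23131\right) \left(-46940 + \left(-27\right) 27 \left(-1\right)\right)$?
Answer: $- \frac{13414778298339}{12550} \approx -1.0689 \cdot 10^{9}$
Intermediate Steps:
$\left(\frac{1}{-5404 - 7146} + 23131\right) \left(-46940 + \left(-27\right) 27 \left(-1\right)\right) = \left(\frac{1}{-12550} + 23131\right) \left(-46940 - -729\right) = \left(- \frac{1}{12550} + 23131\right) \left(-46940 + 729\right) = \frac{290294049}{12550} \left(-46211\right) = - \frac{13414778298339}{12550}$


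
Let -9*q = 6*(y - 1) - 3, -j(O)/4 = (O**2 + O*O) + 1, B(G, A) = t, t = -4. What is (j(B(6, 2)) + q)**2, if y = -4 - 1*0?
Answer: 148225/9 ≈ 16469.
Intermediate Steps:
y = -4 (y = -4 + 0 = -4)
B(G, A) = -4
j(O) = -4 - 8*O**2 (j(O) = -4*((O**2 + O*O) + 1) = -4*((O**2 + O**2) + 1) = -4*(2*O**2 + 1) = -4*(1 + 2*O**2) = -4 - 8*O**2)
q = 11/3 (q = -(6*(-4 - 1) - 3)/9 = -(6*(-5) - 3)/9 = -(-30 - 3)/9 = -1/9*(-33) = 11/3 ≈ 3.6667)
(j(B(6, 2)) + q)**2 = ((-4 - 8*(-4)**2) + 11/3)**2 = ((-4 - 8*16) + 11/3)**2 = ((-4 - 128) + 11/3)**2 = (-132 + 11/3)**2 = (-385/3)**2 = 148225/9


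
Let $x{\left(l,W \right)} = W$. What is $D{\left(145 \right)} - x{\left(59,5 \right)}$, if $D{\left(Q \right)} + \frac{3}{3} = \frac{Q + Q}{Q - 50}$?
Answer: $- \frac{56}{19} \approx -2.9474$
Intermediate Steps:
$D{\left(Q \right)} = -1 + \frac{2 Q}{-50 + Q}$ ($D{\left(Q \right)} = -1 + \frac{Q + Q}{Q - 50} = -1 + \frac{2 Q}{-50 + Q}$)
$D{\left(145 \right)} - x{\left(59,5 \right)} = \frac{50 + 145}{-50 + 145} - 5 = \frac{1}{95} \cdot 195 - 5 = \frac{39}{19} - 5 = - \frac{56}{19}$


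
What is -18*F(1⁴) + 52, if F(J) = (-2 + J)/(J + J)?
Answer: 61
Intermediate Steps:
F(J) = (-2 + J)/(2*J) (F(J) = (-2 + J)/((2*J)) = (-2 + J)*(1/(2*J)) = (-2 + J)/(2*J))
-18*F(1⁴) + 52 = -9*(-2 + 1⁴)/(1⁴) + 52 = -9*(-2 + 1)/1 + 52 = -9*(-1) + 52 = -18*(-½) + 52 = 9 + 52 = 61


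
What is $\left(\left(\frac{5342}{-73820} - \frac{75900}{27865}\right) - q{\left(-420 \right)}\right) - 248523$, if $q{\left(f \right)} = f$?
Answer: $- \frac{51035220860573}{205699430} \approx -2.4811 \cdot 10^{5}$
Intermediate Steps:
$\left(\left(\frac{5342}{-73820} - \frac{75900}{27865}\right) - q{\left(-420 \right)}\right) - 248523 = \left(\left(\frac{5342}{-73820} - \frac{75900}{27865}\right) - -420\right) - 248523 = \left(\left(5342 \left(- \frac{1}{73820}\right) - \frac{15180}{5573}\right) + 420\right) - 248523 = \left(\left(- \frac{2671}{36910} - \frac{15180}{5573}\right) + 420\right) - 248523 = \left(- \frac{575179283}{205699430} + 420\right) - 248523 = \frac{85818581317}{205699430} - 248523 = - \frac{51035220860573}{205699430}$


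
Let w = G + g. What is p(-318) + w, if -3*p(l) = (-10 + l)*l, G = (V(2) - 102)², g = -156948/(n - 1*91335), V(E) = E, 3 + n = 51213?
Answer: -331219684/13375 ≈ -24764.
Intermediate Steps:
n = 51210 (n = -3 + 51213 = 51210)
g = 52316/13375 (g = -156948/(51210 - 1*91335) = -156948/(51210 - 91335) = -156948/(-40125) = -156948*(-1/40125) = 52316/13375 ≈ 3.9115)
G = 10000 (G = (2 - 102)² = (-100)² = 10000)
p(l) = -l*(-10 + l)/3 (p(l) = -(-10 + l)*l/3 = -l*(-10 + l)/3)
w = 133802316/13375 (w = 10000 + 52316/13375 = 133802316/13375 ≈ 10004.)
p(-318) + w = (⅓)*(-318)*(10 - 1*(-318)) + 133802316/13375 = (⅓)*(-318)*(10 + 318) + 133802316/13375 = (⅓)*(-318)*328 + 133802316/13375 = -34768 + 133802316/13375 = -331219684/13375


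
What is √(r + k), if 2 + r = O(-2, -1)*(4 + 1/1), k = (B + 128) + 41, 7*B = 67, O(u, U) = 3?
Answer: 3*√1043/7 ≈ 13.841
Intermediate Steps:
B = 67/7 (B = (⅐)*67 = 67/7 ≈ 9.5714)
k = 1250/7 (k = (67/7 + 128) + 41 = 963/7 + 41 = 1250/7 ≈ 178.57)
r = 13 (r = -2 + 3*(4 + 1/1) = -2 + 3*(4 + 1) = -2 + 3*5 = -2 + 15 = 13)
√(r + k) = √(13 + 1250/7) = √(1341/7) = 3*√1043/7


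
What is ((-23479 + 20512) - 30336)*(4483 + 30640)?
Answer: -1169701269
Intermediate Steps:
((-23479 + 20512) - 30336)*(4483 + 30640) = (-2967 - 30336)*35123 = -33303*35123 = -1169701269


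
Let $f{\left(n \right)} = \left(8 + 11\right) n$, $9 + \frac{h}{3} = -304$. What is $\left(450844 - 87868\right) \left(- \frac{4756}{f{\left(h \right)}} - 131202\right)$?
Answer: $- \frac{14906024162368}{313} \approx -4.7623 \cdot 10^{10}$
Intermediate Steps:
$h = -939$ ($h = -27 + 3 \left(-304\right) = -27 - 912 = -939$)
$f{\left(n \right)} = 19 n$
$\left(450844 - 87868\right) \left(- \frac{4756}{f{\left(h \right)}} - 131202\right) = \left(450844 - 87868\right) \left(- \frac{4756}{19 \left(-939\right)} - 131202\right) = 362976 \left(- \frac{4756}{-17841} - 131202\right) = 362976 \left(\left(-4756\right) \left(- \frac{1}{17841}\right) - 131202\right) = 362976 \left(\frac{4756}{17841} - 131202\right) = 362976 \left(- \frac{2340770126}{17841}\right) = - \frac{14906024162368}{313}$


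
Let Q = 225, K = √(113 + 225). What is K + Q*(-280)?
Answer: -63000 + 13*√2 ≈ -62982.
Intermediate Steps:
K = 13*√2 (K = √338 = 13*√2 ≈ 18.385)
K + Q*(-280) = 13*√2 + 225*(-280) = 13*√2 - 63000 = -63000 + 13*√2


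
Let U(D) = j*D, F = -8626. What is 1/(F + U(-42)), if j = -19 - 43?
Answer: -1/6022 ≈ -0.00016606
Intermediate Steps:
j = -62
U(D) = -62*D
1/(F + U(-42)) = 1/(-8626 - 62*(-42)) = 1/(-8626 + 2604) = 1/(-6022) = -1/6022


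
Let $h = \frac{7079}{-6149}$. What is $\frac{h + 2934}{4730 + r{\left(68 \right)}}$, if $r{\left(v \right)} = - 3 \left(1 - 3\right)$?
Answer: $\frac{18034087}{29121664} \approx 0.61927$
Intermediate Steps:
$h = - \frac{7079}{6149}$ ($h = 7079 \left(- \frac{1}{6149}\right) = - \frac{7079}{6149} \approx -1.1512$)
$r{\left(v \right)} = 6$ ($r{\left(v \right)} = \left(-3\right) \left(-2\right) = 6$)
$\frac{h + 2934}{4730 + r{\left(68 \right)}} = \frac{- \frac{7079}{6149} + 2934}{4730 + 6} = \frac{18034087}{6149 \cdot 4736} = \frac{18034087}{6149} \cdot \frac{1}{4736} = \frac{18034087}{29121664}$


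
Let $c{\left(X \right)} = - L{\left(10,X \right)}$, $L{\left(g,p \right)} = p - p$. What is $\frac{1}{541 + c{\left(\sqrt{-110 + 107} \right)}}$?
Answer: $\frac{1}{541} \approx 0.0018484$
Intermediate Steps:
$L{\left(g,p \right)} = 0$
$c{\left(X \right)} = 0$ ($c{\left(X \right)} = \left(-1\right) 0 = 0$)
$\frac{1}{541 + c{\left(\sqrt{-110 + 107} \right)}} = \frac{1}{541 + 0} = \frac{1}{541}$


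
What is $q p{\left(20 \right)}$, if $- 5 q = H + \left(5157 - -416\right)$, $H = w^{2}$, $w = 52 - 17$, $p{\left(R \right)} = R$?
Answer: $-27192$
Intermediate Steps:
$w = 35$
$H = 1225$ ($H = 35^{2} = 1225$)
$q = - \frac{6798}{5}$ ($q = - \frac{1225 + \left(5157 - -416\right)}{5} = - \frac{1225 + \left(5157 + 416\right)}{5} = - \frac{1225 + 5573}{5} = \left(- \frac{1}{5}\right) 6798 = - \frac{6798}{5} \approx -1359.6$)
$q p{\left(20 \right)} = \left(- \frac{6798}{5}\right) 20 = -27192$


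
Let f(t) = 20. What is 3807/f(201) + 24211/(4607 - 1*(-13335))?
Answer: 34394707/179420 ≈ 191.70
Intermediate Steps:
3807/f(201) + 24211/(4607 - 1*(-13335)) = 3807/20 + 24211/(4607 - 1*(-13335)) = 3807*(1/20) + 24211/(4607 + 13335) = 3807/20 + 24211/17942 = 34394707/179420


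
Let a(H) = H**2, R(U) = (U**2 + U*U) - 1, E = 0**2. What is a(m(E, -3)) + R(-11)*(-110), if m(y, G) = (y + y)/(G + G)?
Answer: -26510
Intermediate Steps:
E = 0
R(U) = -1 + 2*U**2 (R(U) = (U**2 + U**2) - 1 = 2*U**2 - 1 = -1 + 2*U**2)
m(y, G) = y/G (m(y, G) = (2*y)/((2*G)) = (2*y)*(1/(2*G)) = y/G)
a(m(E, -3)) + R(-11)*(-110) = (0/(-3))**2 + (-1 + 2*(-11)**2)*(-110) = (0*(-1/3))**2 + (-1 + 2*121)*(-110) = 0**2 + (-1 + 242)*(-110) = 0 + 241*(-110) = 0 - 26510 = -26510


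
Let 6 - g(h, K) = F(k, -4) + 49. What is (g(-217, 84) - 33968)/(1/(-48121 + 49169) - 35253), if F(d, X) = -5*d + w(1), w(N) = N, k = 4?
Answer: 35623616/36945143 ≈ 0.96423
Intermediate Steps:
F(d, X) = 1 - 5*d (F(d, X) = -5*d + 1 = 1 - 5*d)
g(h, K) = -24 (g(h, K) = 6 - ((1 - 5*4) + 49) = 6 - ((1 - 20) + 49) = 6 - (-19 + 49) = 6 - 1*30 = 6 - 30 = -24)
(g(-217, 84) - 33968)/(1/(-48121 + 49169) - 35253) = (-24 - 33968)/(1/(-48121 + 49169) - 35253) = -33992/(1/1048 - 35253) = -33992/(-36945143/1048) = -33992*(-1048/36945143) = 35623616/36945143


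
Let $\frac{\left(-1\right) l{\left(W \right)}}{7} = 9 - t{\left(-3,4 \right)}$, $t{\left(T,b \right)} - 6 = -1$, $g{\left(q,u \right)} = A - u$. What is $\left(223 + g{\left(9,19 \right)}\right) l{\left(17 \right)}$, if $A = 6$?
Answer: $-5880$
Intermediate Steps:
$g{\left(q,u \right)} = 6 - u$
$t{\left(T,b \right)} = 5$ ($t{\left(T,b \right)} = 6 - 1 = 5$)
$l{\left(W \right)} = -28$ ($l{\left(W \right)} = - 7 \left(9 - 5\right) = \left(-7\right) 4 = -28$)
$\left(223 + g{\left(9,19 \right)}\right) l{\left(17 \right)} = \left(223 + \left(6 - 19\right)\right) \left(-28\right) = \left(223 - 13\right) \left(-28\right) = 210 \left(-28\right) = -5880$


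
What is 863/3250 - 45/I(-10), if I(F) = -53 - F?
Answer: 183359/139750 ≈ 1.3120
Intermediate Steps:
863/3250 - 45/I(-10) = 863/3250 - 45/(-53 - 1*(-10)) = 863*(1/3250) - 45/(-53 + 10) = 863/3250 - 45/(-43) = 863/3250 - 45*(-1/43) = 863/3250 + 45/43 = 183359/139750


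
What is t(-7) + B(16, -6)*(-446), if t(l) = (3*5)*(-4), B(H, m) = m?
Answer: 2616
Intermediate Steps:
t(l) = -60 (t(l) = 15*(-4) = -60)
t(-7) + B(16, -6)*(-446) = -60 - 6*(-446) = -60 + 2676 = 2616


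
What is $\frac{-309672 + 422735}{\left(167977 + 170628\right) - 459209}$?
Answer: $- \frac{113063}{120604} \approx -0.93747$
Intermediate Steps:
$\frac{-309672 + 422735}{\left(167977 + 170628\right) - 459209} = \frac{113063}{338605 - 459209} = \frac{113063}{-120604} = 113063 \left(- \frac{1}{120604}\right) = - \frac{113063}{120604}$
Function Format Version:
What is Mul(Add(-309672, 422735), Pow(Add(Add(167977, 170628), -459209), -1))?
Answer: Rational(-113063, 120604) ≈ -0.93747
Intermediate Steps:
Mul(Add(-309672, 422735), Pow(Add(Add(167977, 170628), -459209), -1)) = Mul(113063, Pow(Add(338605, -459209), -1)) = Mul(113063, Pow(-120604, -1)) = Mul(113063, Rational(-1, 120604)) = Rational(-113063, 120604)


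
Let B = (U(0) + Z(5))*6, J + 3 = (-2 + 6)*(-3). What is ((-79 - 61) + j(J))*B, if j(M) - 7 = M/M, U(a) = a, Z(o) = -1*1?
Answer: 792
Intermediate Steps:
J = -15 (J = -3 + (-2 + 6)*(-3) = -3 + 4*(-3) = -3 - 12 = -15)
Z(o) = -1
j(M) = 8 (j(M) = 7 + M/M = 7 + 1 = 8)
B = -6 (B = (0 - 1)*6 = -1*6 = -6)
((-79 - 61) + j(J))*B = ((-79 - 61) + 8)*(-6) = (-140 + 8)*(-6) = -132*(-6) = 792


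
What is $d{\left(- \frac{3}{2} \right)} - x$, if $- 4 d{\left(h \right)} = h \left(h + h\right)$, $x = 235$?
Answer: $- \frac{1889}{8} \approx -236.13$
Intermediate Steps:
$d{\left(h \right)} = - \frac{h^{2}}{2}$ ($d{\left(h \right)} = - \frac{h \left(h + h\right)}{4} = - \frac{h 2 h}{4} = - \frac{2 h^{2}}{4} = - \frac{h^{2}}{2}$)
$d{\left(- \frac{3}{2} \right)} - x = - \frac{\left(- \frac{3}{2}\right)^{2}}{2} - 235 = \left(- \frac{1}{2}\right) \frac{9}{4} - 235 = - \frac{9}{8} - 235 = - \frac{1889}{8}$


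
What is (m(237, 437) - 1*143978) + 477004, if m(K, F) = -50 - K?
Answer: 332739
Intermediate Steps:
(m(237, 437) - 1*143978) + 477004 = ((-50 - 1*237) - 1*143978) + 477004 = ((-50 - 237) - 143978) + 477004 = (-287 - 143978) + 477004 = -144265 + 477004 = 332739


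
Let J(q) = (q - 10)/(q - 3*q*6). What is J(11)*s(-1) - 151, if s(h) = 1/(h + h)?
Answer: -56473/374 ≈ -151.00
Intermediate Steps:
J(q) = -(-10 + q)/(17*q) (J(q) = (-10 + q)/(q - 18*q) = (-10 + q)/((-17*q)) = (-10 + q)*(-1/(17*q)) = -(-10 + q)/(17*q))
s(h) = 1/(2*h)
J(11)*s(-1) - 151 = ((1/17)*(10 - 1*11)/11)*((½)/(-1)) - 151 = ((1/17)*(1/11)*(10 - 11))*((½)*(-1)) - 151 = ((1/17)*(1/11)*(-1))*(-½) - 151 = -1/187*(-½) - 151 = 1/374 - 151 = -56473/374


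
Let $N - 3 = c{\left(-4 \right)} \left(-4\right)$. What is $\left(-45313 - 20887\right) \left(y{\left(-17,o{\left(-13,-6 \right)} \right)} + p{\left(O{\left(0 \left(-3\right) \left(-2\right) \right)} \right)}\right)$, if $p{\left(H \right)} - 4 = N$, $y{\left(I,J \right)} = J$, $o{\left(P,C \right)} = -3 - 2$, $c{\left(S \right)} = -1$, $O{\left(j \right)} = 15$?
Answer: $-397200$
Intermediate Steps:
$o{\left(P,C \right)} = -5$ ($o{\left(P,C \right)} = -3 - 2 = -5$)
$N = 7$ ($N = 3 - -4 = 3 + 4 = 7$)
$p{\left(H \right)} = 11$ ($p{\left(H \right)} = 4 + 7 = 11$)
$\left(-45313 - 20887\right) \left(y{\left(-17,o{\left(-13,-6 \right)} \right)} + p{\left(O{\left(0 \left(-3\right) \left(-2\right) \right)} \right)}\right) = \left(-45313 - 20887\right) \left(-5 + 11\right) = \left(-66200\right) 6 = -397200$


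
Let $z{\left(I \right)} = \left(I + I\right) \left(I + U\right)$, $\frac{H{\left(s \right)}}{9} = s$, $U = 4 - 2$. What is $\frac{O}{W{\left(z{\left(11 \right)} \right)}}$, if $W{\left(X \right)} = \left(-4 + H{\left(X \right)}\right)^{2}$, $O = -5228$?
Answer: $- \frac{1307}{1651225} \approx -0.00079153$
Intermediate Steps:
$U = 2$
$H{\left(s \right)} = 9 s$
$z{\left(I \right)} = 2 I \left(2 + I\right)$ ($z{\left(I \right)} = \left(I + I\right) \left(I + 2\right) = 2 I \left(2 + I\right)$)
$W{\left(X \right)} = \left(-4 + 9 X\right)^{2}$
$\frac{O}{W{\left(z{\left(11 \right)} \right)}} = - \frac{5228}{\left(-4 + 9 \cdot 2 \cdot 11 \left(2 + 11\right)\right)^{2}} = - \frac{5228}{\left(-4 + 9 \cdot 2 \cdot 11 \cdot 13\right)^{2}} = - \frac{5228}{\left(-4 + 9 \cdot 286\right)^{2}} = - \frac{5228}{\left(-4 + 2574\right)^{2}} = - \frac{5228}{2570^{2}} = - \frac{5228}{6604900} = \left(-5228\right) \frac{1}{6604900} = - \frac{1307}{1651225}$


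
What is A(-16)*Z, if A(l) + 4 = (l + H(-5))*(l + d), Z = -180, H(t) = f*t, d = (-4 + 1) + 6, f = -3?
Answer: -1620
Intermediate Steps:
d = 3 (d = -3 + 6 = 3)
H(t) = -3*t
A(l) = -4 + (3 + l)*(15 + l) (A(l) = -4 + (l - 3*(-5))*(l + 3) = -4 + (l + 15)*(3 + l) = -4 + (15 + l)*(3 + l) = -4 + (3 + l)*(15 + l))
A(-16)*Z = (41 + (-16)² + 18*(-16))*(-180) = (41 + 256 - 288)*(-180) = 9*(-180) = -1620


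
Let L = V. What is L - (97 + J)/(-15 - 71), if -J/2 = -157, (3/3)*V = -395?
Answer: -33559/86 ≈ -390.22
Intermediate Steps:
V = -395
L = -395
J = 314 (J = -2*(-157) = 314)
L - (97 + J)/(-15 - 71) = -395 - (97 + 314)/(-15 - 71) = -395 - 411/(-86) = -395 - 411*(-1)/86 = -395 - 1*(-411/86) = -395 + 411/86 = -33559/86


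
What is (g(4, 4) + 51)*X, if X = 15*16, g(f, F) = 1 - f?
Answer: 11520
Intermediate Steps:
X = 240
(g(4, 4) + 51)*X = ((1 - 1*4) + 51)*240 = ((1 - 4) + 51)*240 = (-3 + 51)*240 = 48*240 = 11520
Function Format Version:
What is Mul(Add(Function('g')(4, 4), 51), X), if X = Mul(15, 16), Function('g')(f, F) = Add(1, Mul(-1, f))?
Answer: 11520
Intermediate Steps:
X = 240
Mul(Add(Function('g')(4, 4), 51), X) = Mul(Add(Add(1, Mul(-1, 4)), 51), 240) = Mul(Add(Add(1, -4), 51), 240) = Mul(Add(-3, 51), 240) = Mul(48, 240) = 11520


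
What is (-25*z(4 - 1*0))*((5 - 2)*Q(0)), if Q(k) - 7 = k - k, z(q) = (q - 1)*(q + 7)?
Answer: -17325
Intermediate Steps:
z(q) = (-1 + q)*(7 + q)
Q(k) = 7 (Q(k) = 7 + (k - k) = 7 + 0 = 7)
(-25*z(4 - 1*0))*((5 - 2)*Q(0)) = (-25*(-7 + (4 - 1*0)² + 6*(4 - 1*0)))*((5 - 2)*7) = (-25*(-7 + (4 + 0)² + 6*(4 + 0)))*(3*7) = -25*(-7 + 4² + 6*4)*21 = -25*(-7 + 16 + 24)*21 = -25*33*21 = -825*21 = -17325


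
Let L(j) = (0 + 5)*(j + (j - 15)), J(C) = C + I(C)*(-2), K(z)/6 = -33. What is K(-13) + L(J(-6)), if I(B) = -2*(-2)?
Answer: -413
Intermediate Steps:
K(z) = -198 (K(z) = 6*(-33) = -198)
I(B) = 4
J(C) = -8 + C (J(C) = C + 4*(-2) = C - 8 = -8 + C)
L(j) = -75 + 10*j (L(j) = 5*(j + (-15 + j)) = 5*(-15 + 2*j) = -75 + 10*j)
K(-13) + L(J(-6)) = -198 + (-75 + 10*(-8 - 6)) = -198 + (-75 + 10*(-14)) = -198 + (-75 - 140) = -198 - 215 = -413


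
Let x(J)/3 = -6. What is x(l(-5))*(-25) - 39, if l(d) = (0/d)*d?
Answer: 411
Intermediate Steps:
l(d) = 0 (l(d) = 0*d = 0)
x(J) = -18 (x(J) = 3*(-6) = -18)
x(l(-5))*(-25) - 39 = -18*(-25) - 39 = 450 - 39 = 411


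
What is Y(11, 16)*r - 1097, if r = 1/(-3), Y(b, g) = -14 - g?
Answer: -1087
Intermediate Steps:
r = -⅓ ≈ -0.33333
Y(11, 16)*r - 1097 = (-14 - 1*16)*(-⅓) - 1097 = (-14 - 16)*(-⅓) - 1097 = -30*(-⅓) - 1097 = 10 - 1097 = -1087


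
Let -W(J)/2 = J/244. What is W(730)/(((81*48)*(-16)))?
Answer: 365/3794688 ≈ 9.6187e-5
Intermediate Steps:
W(J) = -J/122 (W(J) = -2*J/244 = -J/122)
W(730)/(((81*48)*(-16))) = (-1/122*730)/(((81*48)*(-16))) = -365/(61*(3888*(-16))) = -365/61/(-62208) = -365/61*(-1/62208) = 365/3794688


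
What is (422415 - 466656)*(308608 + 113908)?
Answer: -18692530356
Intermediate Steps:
(422415 - 466656)*(308608 + 113908) = -44241*422516 = -18692530356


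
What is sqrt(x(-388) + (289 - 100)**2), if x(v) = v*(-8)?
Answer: 5*sqrt(1553) ≈ 197.04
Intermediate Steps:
x(v) = -8*v
sqrt(x(-388) + (289 - 100)**2) = sqrt(-8*(-388) + (289 - 100)**2) = sqrt(3104 + 189**2) = sqrt(3104 + 35721) = sqrt(38825) = 5*sqrt(1553)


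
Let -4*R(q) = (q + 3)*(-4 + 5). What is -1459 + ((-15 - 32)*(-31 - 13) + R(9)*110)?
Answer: 279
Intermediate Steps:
R(q) = -¾ - q/4 (R(q) = -(q + 3)*(-4 + 5)/4 = -(3 + q)/4 = -¾ - q/4)
-1459 + ((-15 - 32)*(-31 - 13) + R(9)*110) = -1459 + ((-15 - 32)*(-31 - 13) + (-¾ - ¼*9)*110) = -1459 + (-47*(-44) + (-¾ - 9/4)*110) = -1459 + (2068 - 3*110) = -1459 + (2068 - 330) = -1459 + 1738 = 279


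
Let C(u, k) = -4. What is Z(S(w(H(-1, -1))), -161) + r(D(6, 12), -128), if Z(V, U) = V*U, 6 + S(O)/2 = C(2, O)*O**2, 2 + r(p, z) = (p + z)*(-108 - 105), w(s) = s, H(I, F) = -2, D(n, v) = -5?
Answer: 35411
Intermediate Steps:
r(p, z) = -2 - 213*p - 213*z (r(p, z) = -2 + (p + z)*(-108 - 105) = -2 + (p + z)*(-213) = -2 + (-213*p - 213*z) = -2 - 213*p - 213*z)
S(O) = -12 - 8*O**2 (S(O) = -12 + 2*(-4*O**2) = -12 - 8*O**2)
Z(V, U) = U*V
Z(S(w(H(-1, -1))), -161) + r(D(6, 12), -128) = -161*(-12 - 8*(-2)**2) + (-2 - 213*(-5) - 213*(-128)) = -161*(-12 - 8*4) + (-2 + 1065 + 27264) = -161*(-12 - 32) + 28327 = -161*(-44) + 28327 = 7084 + 28327 = 35411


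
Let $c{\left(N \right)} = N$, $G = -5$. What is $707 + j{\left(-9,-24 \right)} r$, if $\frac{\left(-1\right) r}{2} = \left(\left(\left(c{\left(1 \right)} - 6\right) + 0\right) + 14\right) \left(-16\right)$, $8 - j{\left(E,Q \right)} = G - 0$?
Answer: $4451$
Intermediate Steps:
$j{\left(E,Q \right)} = 13$ ($j{\left(E,Q \right)} = 8 - \left(-5 - 0\right) = 8 - \left(-5 + 0\right) = 8 - -5 = 8 + 5 = 13$)
$r = 288$ ($r = - 2 \left(\left(\left(1 - 6\right) + 0\right) + 14\right) \left(-16\right) = - 2 \left(\left(-5 + 0\right) + 14\right) \left(-16\right) = - 2 \left(-5 + 14\right) \left(-16\right) = - 2 \cdot 9 \left(-16\right) = \left(-2\right) \left(-144\right) = 288$)
$707 + j{\left(-9,-24 \right)} r = 707 + 13 \cdot 288 = 707 + 3744 = 4451$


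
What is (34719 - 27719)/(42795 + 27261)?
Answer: 125/1251 ≈ 0.099920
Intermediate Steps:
(34719 - 27719)/(42795 + 27261) = 7000/70056 = 7000*(1/70056) = 125/1251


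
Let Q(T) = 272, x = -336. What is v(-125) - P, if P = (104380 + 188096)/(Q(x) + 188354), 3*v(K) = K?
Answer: -12227839/282939 ≈ -43.217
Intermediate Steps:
v(K) = K/3
P = 146238/94313 (P = (104380 + 188096)/(272 + 188354) = 292476/188626 = 292476*(1/188626) = 146238/94313 ≈ 1.5506)
v(-125) - P = (1/3)*(-125) - 1*146238/94313 = -125/3 - 146238/94313 = -12227839/282939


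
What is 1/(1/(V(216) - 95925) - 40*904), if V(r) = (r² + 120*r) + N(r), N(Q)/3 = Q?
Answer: -22701/820868161 ≈ -2.7655e-5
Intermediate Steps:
N(Q) = 3*Q
V(r) = r² + 123*r (V(r) = (r² + 120*r) + 3*r = r² + 123*r)
1/(1/(V(216) - 95925) - 40*904) = 1/(1/(216*(123 + 216) - 95925) - 40*904) = 1/(1/(216*339 - 95925) - 36160) = 1/(1/(73224 - 95925) - 36160) = 1/(1/(-22701) - 36160) = 1/(-1/22701 - 36160) = 1/(-820868161/22701) = -22701/820868161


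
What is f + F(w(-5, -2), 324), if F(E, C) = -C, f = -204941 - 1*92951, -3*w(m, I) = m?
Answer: -298216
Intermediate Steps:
w(m, I) = -m/3
f = -297892 (f = -204941 - 92951 = -297892)
f + F(w(-5, -2), 324) = -297892 - 1*324 = -297892 - 324 = -298216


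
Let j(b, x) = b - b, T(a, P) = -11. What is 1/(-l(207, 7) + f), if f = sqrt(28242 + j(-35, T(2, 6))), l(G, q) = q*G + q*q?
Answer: -749/1107881 - 3*sqrt(3138)/2215762 ≈ -0.00075191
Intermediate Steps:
l(G, q) = q**2 + G*q (l(G, q) = G*q + q**2 = q**2 + G*q)
j(b, x) = 0
f = 3*sqrt(3138) (f = sqrt(28242 + 0) = sqrt(28242) = 3*sqrt(3138) ≈ 168.05)
1/(-l(207, 7) + f) = 1/(-7*(207 + 7) + 3*sqrt(3138)) = 1/(-7*214 + 3*sqrt(3138)) = 1/(-1*1498 + 3*sqrt(3138)) = 1/(-1498 + 3*sqrt(3138))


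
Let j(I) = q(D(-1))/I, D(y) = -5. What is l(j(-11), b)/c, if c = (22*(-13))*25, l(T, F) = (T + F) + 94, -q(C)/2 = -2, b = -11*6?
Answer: -152/39325 ≈ -0.0038652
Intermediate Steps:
b = -66
q(C) = 4 (q(C) = -2*(-2) = 4)
j(I) = 4/I
l(T, F) = 94 + F + T (l(T, F) = (F + T) + 94 = 94 + F + T)
c = -7150 (c = -286*25 = -7150)
l(j(-11), b)/c = (94 - 66 + 4/(-11))/(-7150) = (94 - 66 + 4*(-1/11))*(-1/7150) = (94 - 66 - 4/11)*(-1/7150) = (304/11)*(-1/7150) = -152/39325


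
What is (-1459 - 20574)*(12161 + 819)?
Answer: -285988340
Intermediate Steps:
(-1459 - 20574)*(12161 + 819) = -22033*12980 = -285988340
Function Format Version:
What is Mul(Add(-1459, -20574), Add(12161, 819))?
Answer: -285988340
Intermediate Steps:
Mul(Add(-1459, -20574), Add(12161, 819)) = Mul(-22033, 12980) = -285988340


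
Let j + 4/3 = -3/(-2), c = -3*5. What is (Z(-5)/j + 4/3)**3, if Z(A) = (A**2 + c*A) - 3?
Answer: 5359375000/27 ≈ 1.9850e+8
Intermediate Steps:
c = -15
j = 1/6 (j = -4/3 - 3/(-2) = -4/3 - 3*(-1/2) = -4/3 + 3/2 = 1/6 ≈ 0.16667)
Z(A) = -3 + A**2 - 15*A (Z(A) = (A**2 - 15*A) - 3 = -3 + A**2 - 15*A)
(Z(-5)/j + 4/3)**3 = ((-3 + (-5)**2 - 15*(-5))/(1/6) + 4/3)**3 = ((-3 + 25 + 75)*6 + 4*(1/3))**3 = (97*6 + 4/3)**3 = (582 + 4/3)**3 = (1750/3)**3 = 5359375000/27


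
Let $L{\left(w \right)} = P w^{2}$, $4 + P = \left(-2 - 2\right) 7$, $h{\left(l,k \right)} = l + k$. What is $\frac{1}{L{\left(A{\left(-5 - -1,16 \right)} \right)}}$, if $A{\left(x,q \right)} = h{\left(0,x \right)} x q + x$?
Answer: $- \frac{1}{2032128} \approx -4.9209 \cdot 10^{-7}$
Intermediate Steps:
$h{\left(l,k \right)} = k + l$
$P = -32$ ($P = -4 + \left(-2 - 2\right) 7 = -4 - 28 = -32$)
$A{\left(x,q \right)} = x + q x^{2}$ ($A{\left(x,q \right)} = \left(x + 0\right) x q + x = x x q + x = x^{2} q + x = q x^{2} + x = x + q x^{2}$)
$L{\left(w \right)} = - 32 w^{2}$
$\frac{1}{L{\left(A{\left(-5 - -1,16 \right)} \right)}} = \frac{1}{\left(-32\right) \left(\left(-5 - -1\right) \left(1 + 16 \left(-5 - -1\right)\right)\right)^{2}} = \frac{1}{\left(-32\right) \left(\left(-5 + 1\right) \left(1 + 16 \left(-5 + 1\right)\right)\right)^{2}} = \frac{1}{\left(-32\right) \left(- 4 \left(1 + 16 \left(-4\right)\right)\right)^{2}} = \frac{1}{\left(-32\right) \left(- 4 \left(1 - 64\right)\right)^{2}} = \frac{1}{\left(-32\right) \left(\left(-4\right) \left(-63\right)\right)^{2}} = \frac{1}{\left(-32\right) 252^{2}} = \frac{1}{\left(-32\right) 63504} = \frac{1}{-2032128} = - \frac{1}{2032128}$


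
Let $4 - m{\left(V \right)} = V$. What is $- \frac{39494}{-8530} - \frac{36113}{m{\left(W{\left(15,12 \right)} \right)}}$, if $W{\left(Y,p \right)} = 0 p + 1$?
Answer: $- \frac{153962704}{12795} \approx -12033.0$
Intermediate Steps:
$W{\left(Y,p \right)} = 1$ ($W{\left(Y,p \right)} = 0 + 1 = 1$)
$m{\left(V \right)} = 4 - V$
$- \frac{39494}{-8530} - \frac{36113}{m{\left(W{\left(15,12 \right)} \right)}} = - \frac{39494}{-8530} - \frac{36113}{4 - 1} = \left(-39494\right) \left(- \frac{1}{8530}\right) - \frac{36113}{4 - 1} = \frac{19747}{4265} - \frac{36113}{3} = - \frac{153962704}{12795}$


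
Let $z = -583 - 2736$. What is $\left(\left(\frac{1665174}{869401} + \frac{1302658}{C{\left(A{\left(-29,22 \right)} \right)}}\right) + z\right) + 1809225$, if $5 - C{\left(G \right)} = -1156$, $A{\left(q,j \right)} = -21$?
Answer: $\frac{1823970041392138}{1009374561} \approx 1.807 \cdot 10^{6}$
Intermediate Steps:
$C{\left(G \right)} = 1161$ ($C{\left(G \right)} = 5 - -1156 = 5 + 1156 = 1161$)
$z = -3319$ ($z = -583 - 2736 = -3319$)
$\left(\left(\frac{1665174}{869401} + \frac{1302658}{C{\left(A{\left(-29,22 \right)} \right)}}\right) + z\right) + 1809225 = \left(\left(\frac{1665174}{869401} + \frac{1302658}{1161}\right) - 3319\right) + 1809225 = \left(\frac{1134465434872}{1009374561} - 3319\right) + 1809225 = - \frac{2215648733087}{1009374561} + 1809225 = \frac{1823970041392138}{1009374561}$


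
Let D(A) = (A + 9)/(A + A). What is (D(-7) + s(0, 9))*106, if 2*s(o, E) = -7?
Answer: -2703/7 ≈ -386.14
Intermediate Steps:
D(A) = (9 + A)/(2*A) (D(A) = (9 + A)/((2*A)) = (9 + A)*(1/(2*A)) = (9 + A)/(2*A))
s(o, E) = -7/2 (s(o, E) = (1/2)*(-7) = -7/2)
(D(-7) + s(0, 9))*106 = ((1/2)*(9 - 7)/(-7) - 7/2)*106 = ((1/2)*(-1/7)*2 - 7/2)*106 = (-1/7 - 7/2)*106 = -51/14*106 = -2703/7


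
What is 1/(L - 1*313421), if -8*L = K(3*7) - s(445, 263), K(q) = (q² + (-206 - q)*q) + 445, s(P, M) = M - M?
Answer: -8/2503487 ≈ -3.1955e-6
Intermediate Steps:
s(P, M) = 0
K(q) = 445 + q² + q*(-206 - q) (K(q) = (q² + q*(-206 - q)) + 445 = 445 + q² + q*(-206 - q))
L = 3881/8 (L = -((445 - 618*7) - 1*0)/8 = -((445 - 206*21) + 0)/8 = -((445 - 4326) + 0)/8 = -(-3881 + 0)/8 = -⅛*(-3881) = 3881/8 ≈ 485.13)
1/(L - 1*313421) = 1/(3881/8 - 1*313421) = 1/(3881/8 - 313421) = 1/(-2503487/8) = -8/2503487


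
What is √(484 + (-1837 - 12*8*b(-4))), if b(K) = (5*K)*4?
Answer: 3*√703 ≈ 79.542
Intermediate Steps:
b(K) = 20*K
√(484 + (-1837 - 12*8*b(-4))) = √(484 + (-1837 - 12*8*20*(-4))) = √(484 + (-1837 - 96*(-80))) = √(484 + (-1837 - 1*(-7680))) = √(484 + (-1837 + 7680)) = √(484 + 5843) = √6327 = 3*√703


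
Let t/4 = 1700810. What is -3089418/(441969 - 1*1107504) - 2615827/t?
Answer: 257028369225/60370591112 ≈ 4.2575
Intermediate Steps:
t = 6803240 (t = 4*1700810 = 6803240)
-3089418/(441969 - 1*1107504) - 2615827/t = -3089418/(441969 - 1*1107504) - 2615827/6803240 = -3089418/(441969 - 1107504) - 2615827*1/6803240 = -3089418/(-665535) - 2615827/6803240 = -3089418*(-1/665535) - 2615827/6803240 = 1029806/221845 - 2615827/6803240 = 257028369225/60370591112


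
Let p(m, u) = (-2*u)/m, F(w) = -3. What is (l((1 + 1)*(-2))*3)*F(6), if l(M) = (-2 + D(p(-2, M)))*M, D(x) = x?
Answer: -216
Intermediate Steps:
p(m, u) = -2*u/m
l(M) = M*(-2 + M) (l(M) = (-2 - 2*M/(-2))*M = (-2 - 2*M*(-½))*M = (-2 + M)*M = M*(-2 + M))
(l((1 + 1)*(-2))*3)*F(6) = ((((1 + 1)*(-2))*(-2 + (1 + 1)*(-2)))*3)*(-3) = (((2*(-2))*(-2 + 2*(-2)))*3)*(-3) = (-4*(-2 - 4)*3)*(-3) = (-4*(-6)*3)*(-3) = (24*3)*(-3) = 72*(-3) = -216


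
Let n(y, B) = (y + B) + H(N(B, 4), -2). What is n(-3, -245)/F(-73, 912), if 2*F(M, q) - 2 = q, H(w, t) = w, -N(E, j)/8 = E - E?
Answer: -248/457 ≈ -0.54267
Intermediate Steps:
N(E, j) = 0 (N(E, j) = -8*(E - E) = -8*0 = 0)
F(M, q) = 1 + q/2
n(y, B) = B + y (n(y, B) = (y + B) + 0 = (B + y) + 0 = B + y)
n(-3, -245)/F(-73, 912) = (-245 - 3)/(1 + (1/2)*912) = -248/(1 + 456) = -248/457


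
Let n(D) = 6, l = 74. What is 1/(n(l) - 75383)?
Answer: -1/75377 ≈ -1.3267e-5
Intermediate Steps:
1/(n(l) - 75383) = 1/(6 - 75383) = 1/(-75377) = -1/75377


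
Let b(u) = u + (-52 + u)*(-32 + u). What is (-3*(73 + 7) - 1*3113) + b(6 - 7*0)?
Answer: -2151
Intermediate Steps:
(-3*(73 + 7) - 1*3113) + b(6 - 7*0) = (-3*(73 + 7) - 1*3113) + (1664 + (6 - 7*0)² - 83*(6 - 7*0)) = (-3*80 - 3113) + (1664 + (6 + 0)² - 83*(6 + 0)) = (-240 - 3113) + (1664 + 6² - 83*6) = -3353 + (1664 + 36 - 498) = -3353 + 1202 = -2151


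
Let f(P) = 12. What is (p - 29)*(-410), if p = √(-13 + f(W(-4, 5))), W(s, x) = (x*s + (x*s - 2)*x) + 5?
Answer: 11890 - 410*I ≈ 11890.0 - 410.0*I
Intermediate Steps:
W(s, x) = 5 + s*x + x*(-2 + s*x) (W(s, x) = (s*x + (s*x - 2)*x) + 5 = (s*x + (-2 + s*x)*x) + 5 = (s*x + x*(-2 + s*x)) + 5 = 5 + s*x + x*(-2 + s*x))
p = I (p = √(-13 + 12) = √(-1) = I ≈ 1.0*I)
(p - 29)*(-410) = (I - 29)*(-410) = (-29 + I)*(-410) = 11890 - 410*I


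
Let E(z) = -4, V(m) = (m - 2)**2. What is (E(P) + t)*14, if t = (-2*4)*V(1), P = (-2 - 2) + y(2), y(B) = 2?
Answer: -168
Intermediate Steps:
V(m) = (-2 + m)**2
P = -2 (P = (-2 - 2) + 2 = -4 + 2 = -2)
t = -8 (t = (-2*4)*(-2 + 1)**2 = -8*(-1)**2 = -8*1 = -8)
(E(P) + t)*14 = (-4 - 8)*14 = -12*14 = -168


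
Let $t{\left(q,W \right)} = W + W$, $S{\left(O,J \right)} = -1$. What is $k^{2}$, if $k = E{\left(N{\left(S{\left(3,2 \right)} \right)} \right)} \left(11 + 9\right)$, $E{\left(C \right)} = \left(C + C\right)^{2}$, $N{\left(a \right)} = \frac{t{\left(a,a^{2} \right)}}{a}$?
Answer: $102400$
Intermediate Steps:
$t{\left(q,W \right)} = 2 W$
$N{\left(a \right)} = 2 a$ ($N{\left(a \right)} = \frac{2 a^{2}}{a} = 2 a$)
$E{\left(C \right)} = 4 C^{2}$ ($E{\left(C \right)} = \left(2 C\right)^{2} = 4 C^{2}$)
$k = 320$ ($k = 4 \left(2 \left(-1\right)\right)^{2} \left(11 + 9\right) = 4 \left(-2\right)^{2} \cdot 20 = 4 \cdot 4 \cdot 20 = 16 \cdot 20 = 320$)
$k^{2} = 320^{2} = 102400$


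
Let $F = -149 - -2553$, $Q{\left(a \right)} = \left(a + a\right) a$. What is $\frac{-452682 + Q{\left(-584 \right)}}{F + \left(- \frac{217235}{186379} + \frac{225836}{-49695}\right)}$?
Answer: $\frac{2125004613639150}{22213212408451} \approx 95.664$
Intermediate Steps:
$Q{\left(a \right)} = 2 a^{2}$ ($Q{\left(a \right)} = 2 a a = 2 a^{2}$)
$F = 2404$ ($F = -149 + 2553 = 2404$)
$\frac{-452682 + Q{\left(-584 \right)}}{F + \left(- \frac{217235}{186379} + \frac{225836}{-49695}\right)} = \frac{-452682 + 2 \left(-584\right)^{2}}{2404 + \left(- \frac{217235}{186379} + \frac{225836}{-49695}\right)} = \frac{-452682 + 2 \cdot 341056}{2404 + \left(\left(-217235\right) \frac{1}{186379} + 225836 \left(- \frac{1}{49695}\right)\right)} = \frac{-452682 + 682112}{2404 - \frac{52886581169}{9262104405}} = \frac{229430}{2404 - \frac{52886581169}{9262104405}} = \frac{229430}{\frac{22213212408451}{9262104405}} = 229430 \cdot \frac{9262104405}{22213212408451} = \frac{2125004613639150}{22213212408451}$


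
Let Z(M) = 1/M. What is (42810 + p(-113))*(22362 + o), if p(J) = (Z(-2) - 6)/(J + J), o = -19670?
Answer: 13022639509/113 ≈ 1.1524e+8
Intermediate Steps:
p(J) = -13/(4*J) (p(J) = (1/(-2) - 6)/(J + J) = (-1/2 - 6)/((2*J)) = -13/(4*J))
(42810 + p(-113))*(22362 + o) = (42810 - 13/4/(-113))*(22362 - 19670) = (42810 - 13/4*(-1/113))*2692 = (42810 + 13/452)*2692 = (19350133/452)*2692 = 13022639509/113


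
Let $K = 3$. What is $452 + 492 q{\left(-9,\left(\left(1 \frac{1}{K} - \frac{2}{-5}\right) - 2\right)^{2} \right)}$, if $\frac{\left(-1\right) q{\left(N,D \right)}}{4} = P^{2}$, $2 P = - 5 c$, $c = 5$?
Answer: $-307048$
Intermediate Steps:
$P = - \frac{25}{2}$ ($P = \frac{\left(-5\right) 5}{2} = \frac{1}{2} \left(-25\right) = - \frac{25}{2} \approx -12.5$)
$q{\left(N,D \right)} = -625$ ($q{\left(N,D \right)} = - 4 \left(- \frac{25}{2}\right)^{2} = \left(-4\right) \frac{625}{4} = -625$)
$452 + 492 q{\left(-9,\left(\left(1 \frac{1}{K} - \frac{2}{-5}\right) - 2\right)^{2} \right)} = 452 + 492 \left(-625\right) = 452 - 307500 = -307048$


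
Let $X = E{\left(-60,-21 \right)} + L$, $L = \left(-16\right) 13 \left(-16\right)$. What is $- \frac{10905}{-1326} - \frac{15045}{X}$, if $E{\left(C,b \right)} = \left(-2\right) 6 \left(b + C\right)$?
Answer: $\frac{898061}{190060} \approx 4.7251$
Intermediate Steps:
$E{\left(C,b \right)} = - 12 C - 12 b$ ($E{\left(C,b \right)} = - 12 \left(C + b\right) = - 12 C - 12 b$)
$L = 3328$ ($L = \left(-208\right) \left(-16\right) = 3328$)
$X = 4300$ ($X = \left(\left(-12\right) \left(-60\right) - -252\right) + 3328 = \left(720 + 252\right) + 3328 = 972 + 3328 = 4300$)
$- \frac{10905}{-1326} - \frac{15045}{X} = - \frac{10905}{-1326} - \frac{15045}{4300} = \left(-10905\right) \left(- \frac{1}{1326}\right) - \frac{3009}{860} = \frac{3635}{442} - \frac{3009}{860} = \frac{898061}{190060}$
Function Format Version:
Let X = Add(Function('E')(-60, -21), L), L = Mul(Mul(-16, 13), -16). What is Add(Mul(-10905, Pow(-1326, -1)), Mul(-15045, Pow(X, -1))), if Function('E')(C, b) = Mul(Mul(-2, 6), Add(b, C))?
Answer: Rational(898061, 190060) ≈ 4.7251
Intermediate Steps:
Function('E')(C, b) = Add(Mul(-12, C), Mul(-12, b)) (Function('E')(C, b) = Mul(-12, Add(C, b)) = Add(Mul(-12, C), Mul(-12, b)))
L = 3328 (L = Mul(-208, -16) = 3328)
X = 4300 (X = Add(Add(Mul(-12, -60), Mul(-12, -21)), 3328) = Add(Add(720, 252), 3328) = Add(972, 3328) = 4300)
Add(Mul(-10905, Pow(-1326, -1)), Mul(-15045, Pow(X, -1))) = Add(Mul(-10905, Pow(-1326, -1)), Mul(-15045, Pow(4300, -1))) = Add(Mul(-10905, Rational(-1, 1326)), Mul(-15045, Rational(1, 4300))) = Add(Rational(3635, 442), Rational(-3009, 860)) = Rational(898061, 190060)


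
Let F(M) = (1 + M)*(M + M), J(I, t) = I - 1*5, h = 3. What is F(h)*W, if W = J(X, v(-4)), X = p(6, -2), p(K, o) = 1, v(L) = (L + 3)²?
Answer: -96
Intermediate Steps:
v(L) = (3 + L)²
X = 1
J(I, t) = -5 + I (J(I, t) = I - 5 = -5 + I)
W = -4 (W = -5 + 1 = -4)
F(M) = 2*M*(1 + M) (F(M) = (1 + M)*(2*M) = 2*M*(1 + M))
F(h)*W = (2*3*(1 + 3))*(-4) = (2*3*4)*(-4) = 24*(-4) = -96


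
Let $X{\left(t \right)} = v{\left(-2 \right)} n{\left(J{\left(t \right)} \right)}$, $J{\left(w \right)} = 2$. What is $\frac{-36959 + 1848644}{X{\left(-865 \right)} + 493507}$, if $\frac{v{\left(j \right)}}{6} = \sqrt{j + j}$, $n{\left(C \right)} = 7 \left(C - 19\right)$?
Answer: $\frac{127725604185}{34793028319} + \frac{369583740 i}{34793028319} \approx 3.671 + 0.010622 i$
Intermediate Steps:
$n{\left(C \right)} = -133 + 7 C$ ($n{\left(C \right)} = 7 \left(-19 + C\right) = -133 + 7 C$)
$v{\left(j \right)} = 6 \sqrt{2} \sqrt{j}$ ($v{\left(j \right)} = 6 \sqrt{j + j} = 6 \sqrt{2 j} = 6 \sqrt{2} \sqrt{j}$)
$X{\left(t \right)} = - 1428 i$ ($X{\left(t \right)} = 6 \sqrt{2} \sqrt{-2} \left(-133 + 7 \cdot 2\right) = 6 \sqrt{2} i \sqrt{2} \left(-133 + 14\right) = 12 i \left(-119\right) = - 1428 i$)
$\frac{-36959 + 1848644}{X{\left(-865 \right)} + 493507} = \frac{-36959 + 1848644}{- 1428 i + 493507} = \frac{1811685}{493507 - 1428 i} = 1811685 \frac{493507 + 1428 i}{243551198233} = \frac{1811685 \left(493507 + 1428 i\right)}{243551198233}$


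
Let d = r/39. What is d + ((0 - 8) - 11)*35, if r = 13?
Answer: -1994/3 ≈ -664.67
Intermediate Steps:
d = ⅓ (d = 13/39 = 13*(1/39) = ⅓ ≈ 0.33333)
d + ((0 - 8) - 11)*35 = ⅓ + ((0 - 8) - 11)*35 = ⅓ + (-8 - 11)*35 = ⅓ - 19*35 = ⅓ - 665 = -1994/3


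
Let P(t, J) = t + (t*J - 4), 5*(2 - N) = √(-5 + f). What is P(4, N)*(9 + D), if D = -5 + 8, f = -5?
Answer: 96 - 48*I*√10/5 ≈ 96.0 - 30.358*I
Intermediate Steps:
N = 2 - I*√10/5 (N = 2 - √(-5 - 5)/5 = 2 - I*√10/5 ≈ 2.0 - 0.63246*I)
P(t, J) = -4 + t + J*t (P(t, J) = t + (J*t - 4) = t + (-4 + J*t) = -4 + t + J*t)
D = 3
P(4, N)*(9 + D) = (-4 + 4 + (2 - I*√10/5)*4)*(9 + 3) = (-4 + 4 + (8 - 4*I*√10/5))*12 = (8 - 4*I*√10/5)*12 = 96 - 48*I*√10/5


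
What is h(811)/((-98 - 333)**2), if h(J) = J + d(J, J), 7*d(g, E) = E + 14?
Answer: 6502/1300327 ≈ 0.0050003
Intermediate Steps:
d(g, E) = 2 + E/7 (d(g, E) = (E + 14)/7 = (14 + E)/7 = 2 + E/7)
h(J) = 2 + 8*J/7 (h(J) = J + (2 + J/7) = 2 + 8*J/7)
h(811)/((-98 - 333)**2) = (2 + (8/7)*811)/((-98 - 333)**2) = (2 + 6488/7)/((-431)**2) = (6502/7)/185761 = (6502/7)*(1/185761) = 6502/1300327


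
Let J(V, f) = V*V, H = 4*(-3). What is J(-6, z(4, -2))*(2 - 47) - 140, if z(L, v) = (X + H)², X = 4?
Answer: -1760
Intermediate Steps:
H = -12
z(L, v) = 64 (z(L, v) = (4 - 12)² = (-8)² = 64)
J(V, f) = V²
J(-6, z(4, -2))*(2 - 47) - 140 = (-6)²*(2 - 47) - 140 = 36*(-45) - 140 = -1620 - 140 = -1760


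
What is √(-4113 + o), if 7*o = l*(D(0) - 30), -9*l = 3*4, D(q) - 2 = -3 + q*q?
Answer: I*√1811229/21 ≈ 64.087*I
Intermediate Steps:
D(q) = -1 + q² (D(q) = 2 + (-3 + q*q) = 2 + (-3 + q²) = -1 + q²)
l = -4/3 ≈ -1.3333
o = 124/21 (o = (-4*((-1 + 0²) - 30)/3)/7 = (-4*((-1 + 0) - 30)/3)/7 = (-4*(-1 - 30)/3)/7 = (-4/3*(-31))/7 = (⅐)*(124/3) = 124/21 ≈ 5.9048)
√(-4113 + o) = √(-4113 + 124/21) = √(-86249/21) = I*√1811229/21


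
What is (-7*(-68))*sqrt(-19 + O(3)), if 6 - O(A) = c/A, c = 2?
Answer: 476*I*sqrt(123)/3 ≈ 1759.7*I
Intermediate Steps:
O(A) = 6 - 2/A
(-7*(-68))*sqrt(-19 + O(3)) = (-7*(-68))*sqrt(-19 + (6 - 2/3)) = 476*sqrt(-19 + (6 - 2*1/3)) = 476*sqrt(-19 + (6 - 2/3)) = 476*sqrt(-19 + 16/3) = 476*sqrt(-41/3) = 476*(I*sqrt(123)/3) = 476*I*sqrt(123)/3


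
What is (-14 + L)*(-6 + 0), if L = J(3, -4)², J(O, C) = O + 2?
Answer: -66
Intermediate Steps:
J(O, C) = 2 + O
L = 25 (L = (2 + 3)² = 5² = 25)
(-14 + L)*(-6 + 0) = (-14 + 25)*(-6 + 0) = 11*(-6) = -66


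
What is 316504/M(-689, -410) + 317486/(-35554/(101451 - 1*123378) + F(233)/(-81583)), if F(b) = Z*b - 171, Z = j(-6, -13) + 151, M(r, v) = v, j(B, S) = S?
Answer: 116079925447037098/450858701905 ≈ 2.5746e+5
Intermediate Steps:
Z = 138 (Z = -13 + 151 = 138)
F(b) = -171 + 138*b (F(b) = 138*b - 171 = -171 + 138*b)
316504/M(-689, -410) + 317486/(-35554/(101451 - 1*123378) + F(233)/(-81583)) = 316504/(-410) + 317486/(-35554/(101451 - 1*123378) + (-171 + 138*233)/(-81583)) = 316504*(-1/410) + 317486/(-35554/(101451 - 123378) + (-171 + 32154)*(-1/81583)) = -158252/205 + 317486/(-35554/(-21927) + 31983*(-1/81583)) = -158252/205 + 317486/(-35554*(-1/21927) - 31983/81583) = -158252/205 + 317486/(35554/21927 - 31983/81583) = -158252/205 + 317486/(2199310741/1788870441) = -158252/205 + 317486*(1788870441/2199310741) = -158252/205 + 567941320831326/2199310741 = 116079925447037098/450858701905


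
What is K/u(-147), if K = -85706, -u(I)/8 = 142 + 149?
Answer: 42853/1164 ≈ 36.815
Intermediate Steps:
u(I) = -2328 (u(I) = -8*(142 + 149) = -8*291 = -2328)
K/u(-147) = -85706/(-2328) = -85706*(-1/2328) = 42853/1164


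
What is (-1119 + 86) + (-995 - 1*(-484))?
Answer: -1544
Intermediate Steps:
(-1119 + 86) + (-995 - 1*(-484)) = -1033 + (-995 + 484) = -1033 - 511 = -1544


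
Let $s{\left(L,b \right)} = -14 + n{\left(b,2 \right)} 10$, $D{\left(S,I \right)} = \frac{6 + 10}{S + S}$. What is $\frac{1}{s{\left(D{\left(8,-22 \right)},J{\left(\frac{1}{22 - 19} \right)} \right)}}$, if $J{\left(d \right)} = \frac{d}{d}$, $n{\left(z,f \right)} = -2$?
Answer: $- \frac{1}{34} \approx -0.029412$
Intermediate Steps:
$J{\left(d \right)} = 1$
$D{\left(S,I \right)} = \frac{8}{S}$ ($D{\left(S,I \right)} = \frac{16}{2 S} = 16 \frac{1}{2 S} = \frac{8}{S}$)
$s{\left(L,b \right)} = -34$ ($s{\left(L,b \right)} = -14 - 20 = -34$)
$\frac{1}{s{\left(D{\left(8,-22 \right)},J{\left(\frac{1}{22 - 19} \right)} \right)}} = \frac{1}{-34} = - \frac{1}{34}$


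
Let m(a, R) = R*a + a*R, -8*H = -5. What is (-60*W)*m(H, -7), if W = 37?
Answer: 19425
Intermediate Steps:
H = 5/8 (H = -1/8*(-5) = 5/8 ≈ 0.62500)
m(a, R) = 2*R*a (m(a, R) = R*a + R*a = 2*R*a)
(-60*W)*m(H, -7) = (-60*37)*(2*(-7)*(5/8)) = -2220*(-35/4) = 19425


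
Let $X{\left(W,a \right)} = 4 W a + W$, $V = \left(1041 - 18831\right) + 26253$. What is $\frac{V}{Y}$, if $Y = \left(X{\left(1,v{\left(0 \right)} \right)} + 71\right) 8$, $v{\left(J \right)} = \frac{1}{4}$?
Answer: $\frac{8463}{584} \approx 14.491$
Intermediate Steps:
$v{\left(J \right)} = \frac{1}{4}$
$V = 8463$ ($V = -17790 + 26253 = 8463$)
$X{\left(W,a \right)} = W + 4 W a$ ($X{\left(W,a \right)} = 4 W a + W = W + 4 W a$)
$Y = 584$ ($Y = \left(1 \left(1 + 4 \cdot \frac{1}{4}\right) + 71\right) 8 = \left(1 \left(1 + 1\right) + 71\right) 8 = \left(1 \cdot 2 + 71\right) 8 = \left(2 + 71\right) 8 = 73 \cdot 8 = 584$)
$\frac{V}{Y} = \frac{8463}{584}$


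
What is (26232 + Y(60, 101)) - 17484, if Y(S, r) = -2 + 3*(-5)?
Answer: 8731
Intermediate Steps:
Y(S, r) = -17 (Y(S, r) = -2 - 15 = -17)
(26232 + Y(60, 101)) - 17484 = (26232 - 17) - 17484 = 26215 - 17484 = 8731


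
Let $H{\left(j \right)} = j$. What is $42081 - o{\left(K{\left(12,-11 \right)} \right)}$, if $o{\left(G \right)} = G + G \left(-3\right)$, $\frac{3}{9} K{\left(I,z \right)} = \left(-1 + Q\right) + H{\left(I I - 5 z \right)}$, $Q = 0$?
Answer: $43269$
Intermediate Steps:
$K{\left(I,z \right)} = -3 - 15 z + 3 I^{2}$ ($K{\left(I,z \right)} = 3 \left(\left(-1 + 0\right) + \left(I I - 5 z\right)\right) = 3 \left(-1 + \left(I^{2} - 5 z\right)\right) = 3 \left(-1 + I^{2} - 5 z\right) = -3 - 15 z + 3 I^{2}$)
$o{\left(G \right)} = - 2 G$ ($o{\left(G \right)} = G - 3 G = - 2 G$)
$42081 - o{\left(K{\left(12,-11 \right)} \right)} = 42081 - - 2 \left(-3 - -165 + 3 \cdot 12^{2}\right) = 42081 - - 2 \left(-3 + 165 + 3 \cdot 144\right) = 42081 - - 2 \left(-3 + 165 + 432\right) = 42081 - \left(-2\right) 594 = 42081 - -1188 = 42081 + 1188 = 43269$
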